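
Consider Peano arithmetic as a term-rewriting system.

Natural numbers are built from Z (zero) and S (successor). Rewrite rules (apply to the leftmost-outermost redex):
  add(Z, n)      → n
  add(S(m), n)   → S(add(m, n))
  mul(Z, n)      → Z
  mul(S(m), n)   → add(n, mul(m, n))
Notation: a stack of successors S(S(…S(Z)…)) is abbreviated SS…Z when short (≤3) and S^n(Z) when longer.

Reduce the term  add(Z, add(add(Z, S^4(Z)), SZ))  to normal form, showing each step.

Answer: normal form = S^5(Z)  (in 7 steps)

Derivation:
  start: add(Z, add(add(Z, S^4(Z)), SZ))
  →1  add(add(Z, S^4(Z)), SZ)
  →2  add(S^4(Z), SZ)
  →3  S(add(SSSZ, SZ))
  →4  S(S(add(SSZ, SZ)))
  →5  S(S(S(add(SZ, SZ))))
  →6  S(S(S(S(add(Z, SZ)))))
  →7  S^5(Z)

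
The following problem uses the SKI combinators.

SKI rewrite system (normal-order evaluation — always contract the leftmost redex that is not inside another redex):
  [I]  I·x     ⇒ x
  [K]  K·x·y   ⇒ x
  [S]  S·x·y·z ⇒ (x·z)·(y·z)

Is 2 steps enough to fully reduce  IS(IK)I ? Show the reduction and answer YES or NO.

Answer: YES — reaches normal form SKI in 2 ≤ 2 steps

Working:
  start: IS(IK)I
  step 1: S(IK)I
  step 2: SKI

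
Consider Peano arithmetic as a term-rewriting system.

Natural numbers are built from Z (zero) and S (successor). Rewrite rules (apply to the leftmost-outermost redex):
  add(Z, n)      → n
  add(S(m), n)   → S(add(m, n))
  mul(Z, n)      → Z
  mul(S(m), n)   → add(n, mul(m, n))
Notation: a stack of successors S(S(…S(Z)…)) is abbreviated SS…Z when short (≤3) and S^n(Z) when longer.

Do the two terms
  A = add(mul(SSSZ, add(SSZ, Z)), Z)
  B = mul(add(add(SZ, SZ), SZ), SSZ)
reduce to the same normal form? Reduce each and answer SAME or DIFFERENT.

Answer: SAME — A ⇓ S^6(Z), B ⇓ S^6(Z)

Reduction:
Term A:
  start: add(mul(SSSZ, add(SSZ, Z)), Z)
  step 1: add(add(add(SSZ, Z), mul(SSZ, add(SSZ, Z))), Z)
  step 2: add(add(S(add(SZ, Z)), mul(SSZ, add(SSZ, Z))), Z)
  step 3: add(S(add(add(SZ, Z), mul(SSZ, add(SSZ, Z)))), Z)
  step 4: S(add(add(add(SZ, Z), mul(SSZ, add(SSZ, Z))), Z))
  step 5: S(add(add(S(add(Z, Z)), mul(SSZ, add(SSZ, Z))), Z))
  step 6: S(add(S(add(add(Z, Z), mul(SSZ, add(SSZ, Z)))), Z))
  step 7: S(S(add(add(add(Z, Z), mul(SSZ, add(SSZ, Z))), Z)))
  step 8: S(S(add(add(Z, mul(SSZ, add(SSZ, Z))), Z)))
  step 9: S(S(add(mul(SSZ, add(SSZ, Z)), Z)))
  step 10: S(S(add(add(add(SSZ, Z), mul(SZ, add(SSZ, Z))), Z)))
  step 11: S(S(add(add(S(add(SZ, Z)), mul(SZ, add(SSZ, Z))), Z)))
  step 12: S(S(add(S(add(add(SZ, Z), mul(SZ, add(SSZ, Z)))), Z)))
  step 13: S(S(S(add(add(add(SZ, Z), mul(SZ, add(SSZ, Z))), Z))))
  step 14: S(S(S(add(add(S(add(Z, Z)), mul(SZ, add(SSZ, Z))), Z))))
  step 15: S(S(S(add(S(add(add(Z, Z), mul(SZ, add(SSZ, Z)))), Z))))
  step 16: S(S(S(S(add(add(add(Z, Z), mul(SZ, add(SSZ, Z))), Z)))))
  step 17: S(S(S(S(add(add(Z, mul(SZ, add(SSZ, Z))), Z)))))
  step 18: S(S(S(S(add(mul(SZ, add(SSZ, Z)), Z)))))
  step 19: S(S(S(S(add(add(add(SSZ, Z), mul(Z, add(SSZ, Z))), Z)))))
  step 20: S(S(S(S(add(add(S(add(SZ, Z)), mul(Z, add(SSZ, Z))), Z)))))
  step 21: S(S(S(S(add(S(add(add(SZ, Z), mul(Z, add(SSZ, Z)))), Z)))))
  step 22: S(S(S(S(S(add(add(add(SZ, Z), mul(Z, add(SSZ, Z))), Z))))))
  step 23: S(S(S(S(S(add(add(S(add(Z, Z)), mul(Z, add(SSZ, Z))), Z))))))
  step 24: S(S(S(S(S(add(S(add(add(Z, Z), mul(Z, add(SSZ, Z)))), Z))))))
  step 25: S(S(S(S(S(S(add(add(add(Z, Z), mul(Z, add(SSZ, Z))), Z)))))))
  step 26: S(S(S(S(S(S(add(add(Z, mul(Z, add(SSZ, Z))), Z)))))))
  step 27: S(S(S(S(S(S(add(mul(Z, add(SSZ, Z)), Z)))))))
  step 28: S(S(S(S(S(S(add(Z, Z)))))))
  step 29: S^6(Z)

Term B:
  start: mul(add(add(SZ, SZ), SZ), SSZ)
  step 1: mul(add(S(add(Z, SZ)), SZ), SSZ)
  step 2: mul(S(add(add(Z, SZ), SZ)), SSZ)
  step 3: add(SSZ, mul(add(add(Z, SZ), SZ), SSZ))
  step 4: S(add(SZ, mul(add(add(Z, SZ), SZ), SSZ)))
  step 5: S(S(add(Z, mul(add(add(Z, SZ), SZ), SSZ))))
  step 6: S(S(mul(add(add(Z, SZ), SZ), SSZ)))
  step 7: S(S(mul(add(SZ, SZ), SSZ)))
  step 8: S(S(mul(S(add(Z, SZ)), SSZ)))
  step 9: S(S(add(SSZ, mul(add(Z, SZ), SSZ))))
  step 10: S(S(S(add(SZ, mul(add(Z, SZ), SSZ)))))
  step 11: S(S(S(S(add(Z, mul(add(Z, SZ), SSZ))))))
  step 12: S(S(S(S(mul(add(Z, SZ), SSZ)))))
  step 13: S(S(S(S(mul(SZ, SSZ)))))
  step 14: S(S(S(S(add(SSZ, mul(Z, SSZ))))))
  step 15: S(S(S(S(S(add(SZ, mul(Z, SSZ)))))))
  step 16: S(S(S(S(S(S(add(Z, mul(Z, SSZ))))))))
  step 17: S(S(S(S(S(S(mul(Z, SSZ)))))))
  step 18: S^6(Z)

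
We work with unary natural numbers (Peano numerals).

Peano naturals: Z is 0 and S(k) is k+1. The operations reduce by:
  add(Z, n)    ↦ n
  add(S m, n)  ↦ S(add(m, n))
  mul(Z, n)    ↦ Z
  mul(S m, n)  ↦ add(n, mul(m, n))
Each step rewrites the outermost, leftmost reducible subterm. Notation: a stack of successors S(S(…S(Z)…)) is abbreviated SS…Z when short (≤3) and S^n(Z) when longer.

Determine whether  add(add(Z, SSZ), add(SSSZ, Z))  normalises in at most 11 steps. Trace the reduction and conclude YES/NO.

Answer: YES — reaches normal form S^5(Z) in 8 ≤ 11 steps

Reduction:
  start: add(add(Z, SSZ), add(SSSZ, Z))
  →1  add(SSZ, add(SSSZ, Z))
  →2  S(add(SZ, add(SSSZ, Z)))
  →3  S(S(add(Z, add(SSSZ, Z))))
  →4  S(S(add(SSSZ, Z)))
  →5  S(S(S(add(SSZ, Z))))
  →6  S(S(S(S(add(SZ, Z)))))
  →7  S(S(S(S(S(add(Z, Z))))))
  →8  S^5(Z)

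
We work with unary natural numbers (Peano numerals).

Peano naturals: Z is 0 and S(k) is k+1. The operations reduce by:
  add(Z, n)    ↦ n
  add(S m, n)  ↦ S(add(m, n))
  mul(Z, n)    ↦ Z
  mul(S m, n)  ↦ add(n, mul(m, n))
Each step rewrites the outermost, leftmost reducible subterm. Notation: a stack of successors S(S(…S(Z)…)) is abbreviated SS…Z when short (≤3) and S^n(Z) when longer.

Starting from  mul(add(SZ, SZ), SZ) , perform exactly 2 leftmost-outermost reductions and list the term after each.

  start: mul(add(SZ, SZ), SZ)
  step 1: mul(S(add(Z, SZ)), SZ)
  step 2: add(SZ, mul(add(Z, SZ), SZ))

Answer: after 2 steps: add(SZ, mul(add(Z, SZ), SZ))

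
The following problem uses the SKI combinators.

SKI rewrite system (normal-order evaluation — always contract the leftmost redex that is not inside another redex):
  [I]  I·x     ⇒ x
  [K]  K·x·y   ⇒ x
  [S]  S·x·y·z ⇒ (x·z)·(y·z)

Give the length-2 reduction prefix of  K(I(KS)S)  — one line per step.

Answer: after 2 steps: KS

Derivation:
  start: K(I(KS)S)
  [1] K(KSS)
  [2] KS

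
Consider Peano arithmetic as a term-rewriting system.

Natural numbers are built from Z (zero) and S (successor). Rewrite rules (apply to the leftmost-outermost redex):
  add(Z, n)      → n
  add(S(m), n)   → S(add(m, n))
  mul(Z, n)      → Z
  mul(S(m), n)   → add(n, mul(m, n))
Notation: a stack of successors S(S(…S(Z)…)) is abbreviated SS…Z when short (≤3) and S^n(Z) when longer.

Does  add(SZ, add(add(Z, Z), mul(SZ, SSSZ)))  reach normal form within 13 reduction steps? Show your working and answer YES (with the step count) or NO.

Answer: YES — reaches normal form S^4(Z) in 10 ≤ 13 steps

Working:
  start: add(SZ, add(add(Z, Z), mul(SZ, SSSZ)))
  [1] S(add(Z, add(add(Z, Z), mul(SZ, SSSZ))))
  [2] S(add(add(Z, Z), mul(SZ, SSSZ)))
  [3] S(add(Z, mul(SZ, SSSZ)))
  [4] S(mul(SZ, SSSZ))
  [5] S(add(SSSZ, mul(Z, SSSZ)))
  [6] S(S(add(SSZ, mul(Z, SSSZ))))
  [7] S(S(S(add(SZ, mul(Z, SSSZ)))))
  [8] S(S(S(S(add(Z, mul(Z, SSSZ))))))
  [9] S(S(S(S(mul(Z, SSSZ)))))
  [10] S^4(Z)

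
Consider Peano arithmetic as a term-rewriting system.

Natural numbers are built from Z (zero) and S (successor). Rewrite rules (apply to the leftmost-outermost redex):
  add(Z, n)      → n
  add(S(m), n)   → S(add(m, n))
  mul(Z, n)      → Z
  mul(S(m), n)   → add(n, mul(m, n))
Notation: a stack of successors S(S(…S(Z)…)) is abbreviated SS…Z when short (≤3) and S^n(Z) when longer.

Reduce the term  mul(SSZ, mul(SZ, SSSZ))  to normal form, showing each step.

  start: mul(SSZ, mul(SZ, SSSZ))
  step 1: add(mul(SZ, SSSZ), mul(SZ, mul(SZ, SSSZ)))
  step 2: add(add(SSSZ, mul(Z, SSSZ)), mul(SZ, mul(SZ, SSSZ)))
  step 3: add(S(add(SSZ, mul(Z, SSSZ))), mul(SZ, mul(SZ, SSSZ)))
  step 4: S(add(add(SSZ, mul(Z, SSSZ)), mul(SZ, mul(SZ, SSSZ))))
  step 5: S(add(S(add(SZ, mul(Z, SSSZ))), mul(SZ, mul(SZ, SSSZ))))
  step 6: S(S(add(add(SZ, mul(Z, SSSZ)), mul(SZ, mul(SZ, SSSZ)))))
  step 7: S(S(add(S(add(Z, mul(Z, SSSZ))), mul(SZ, mul(SZ, SSSZ)))))
  step 8: S(S(S(add(add(Z, mul(Z, SSSZ)), mul(SZ, mul(SZ, SSSZ))))))
  step 9: S(S(S(add(mul(Z, SSSZ), mul(SZ, mul(SZ, SSSZ))))))
  step 10: S(S(S(add(Z, mul(SZ, mul(SZ, SSSZ))))))
  step 11: S(S(S(mul(SZ, mul(SZ, SSSZ)))))
  step 12: S(S(S(add(mul(SZ, SSSZ), mul(Z, mul(SZ, SSSZ))))))
  step 13: S(S(S(add(add(SSSZ, mul(Z, SSSZ)), mul(Z, mul(SZ, SSSZ))))))
  step 14: S(S(S(add(S(add(SSZ, mul(Z, SSSZ))), mul(Z, mul(SZ, SSSZ))))))
  step 15: S(S(S(S(add(add(SSZ, mul(Z, SSSZ)), mul(Z, mul(SZ, SSSZ)))))))
  step 16: S(S(S(S(add(S(add(SZ, mul(Z, SSSZ))), mul(Z, mul(SZ, SSSZ)))))))
  step 17: S(S(S(S(S(add(add(SZ, mul(Z, SSSZ)), mul(Z, mul(SZ, SSSZ))))))))
  step 18: S(S(S(S(S(add(S(add(Z, mul(Z, SSSZ))), mul(Z, mul(SZ, SSSZ))))))))
  step 19: S(S(S(S(S(S(add(add(Z, mul(Z, SSSZ)), mul(Z, mul(SZ, SSSZ)))))))))
  step 20: S(S(S(S(S(S(add(mul(Z, SSSZ), mul(Z, mul(SZ, SSSZ)))))))))
  step 21: S(S(S(S(S(S(add(Z, mul(Z, mul(SZ, SSSZ)))))))))
  step 22: S(S(S(S(S(S(mul(Z, mul(SZ, SSSZ))))))))
  step 23: S^6(Z)

Answer: normal form = S^6(Z)  (in 23 steps)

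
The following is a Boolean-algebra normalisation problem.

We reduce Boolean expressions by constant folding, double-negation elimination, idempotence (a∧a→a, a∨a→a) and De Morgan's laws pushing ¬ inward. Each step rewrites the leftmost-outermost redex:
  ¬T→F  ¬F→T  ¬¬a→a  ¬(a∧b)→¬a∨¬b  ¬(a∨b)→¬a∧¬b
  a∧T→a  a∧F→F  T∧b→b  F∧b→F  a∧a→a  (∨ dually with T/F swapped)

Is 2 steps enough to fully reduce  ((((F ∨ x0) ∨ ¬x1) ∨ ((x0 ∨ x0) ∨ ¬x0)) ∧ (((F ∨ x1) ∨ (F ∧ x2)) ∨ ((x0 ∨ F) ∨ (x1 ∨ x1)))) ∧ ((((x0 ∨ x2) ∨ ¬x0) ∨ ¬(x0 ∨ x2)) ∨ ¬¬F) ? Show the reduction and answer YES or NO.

  start: ((((F ∨ x0) ∨ ¬x1) ∨ ((x0 ∨ x0) ∨ ¬x0)) ∧ (((F ∨ x1) ∨ (F ∧ x2)) ∨ ((x0 ∨ F) ∨ (x1 ∨ x1)))) ∧ ((((x0 ∨ x2) ∨ ¬x0) ∨ ¬(x0 ∨ x2)) ∨ ¬¬F)
  →1  (((x0 ∨ ¬x1) ∨ ((x0 ∨ x0) ∨ ¬x0)) ∧ (((F ∨ x1) ∨ (F ∧ x2)) ∨ ((x0 ∨ F) ∨ (x1 ∨ x1)))) ∧ ((((x0 ∨ x2) ∨ ¬x0) ∨ ¬(x0 ∨ x2)) ∨ ¬¬F)
  →2  (((x0 ∨ ¬x1) ∨ (x0 ∨ ¬x0)) ∧ (((F ∨ x1) ∨ (F ∧ x2)) ∨ ((x0 ∨ F) ∨ (x1 ∨ x1)))) ∧ ((((x0 ∨ x2) ∨ ¬x0) ∨ ¬(x0 ∨ x2)) ∨ ¬¬F)

Answer: NO — after 2 steps the term is (((x0 ∨ ¬x1) ∨ (x0 ∨ ¬x0)) ∧ (((F ∨ x1) ∨ (F ∧ x2)) ∨ ((x0 ∨ F) ∨ (x1 ∨ x1)))) ∧ ((((x0 ∨ x2) ∨ ¬x0) ∨ ¬(x0 ∨ x2)) ∨ ¬¬F), not yet normal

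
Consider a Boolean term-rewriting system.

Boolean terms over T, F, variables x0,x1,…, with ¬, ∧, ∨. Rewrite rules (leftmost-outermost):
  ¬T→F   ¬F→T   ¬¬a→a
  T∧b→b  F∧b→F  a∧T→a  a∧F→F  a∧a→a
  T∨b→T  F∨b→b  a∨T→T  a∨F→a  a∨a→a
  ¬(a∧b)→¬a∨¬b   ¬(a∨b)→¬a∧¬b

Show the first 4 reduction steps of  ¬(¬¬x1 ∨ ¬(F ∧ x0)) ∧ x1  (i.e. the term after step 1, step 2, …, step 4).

  start: ¬(¬¬x1 ∨ ¬(F ∧ x0)) ∧ x1
  step 1: (¬¬¬x1 ∧ ¬¬(F ∧ x0)) ∧ x1
  step 2: (¬x1 ∧ ¬¬(F ∧ x0)) ∧ x1
  step 3: (¬x1 ∧ (F ∧ x0)) ∧ x1
  step 4: (¬x1 ∧ F) ∧ x1

Answer: after 4 steps: (¬x1 ∧ F) ∧ x1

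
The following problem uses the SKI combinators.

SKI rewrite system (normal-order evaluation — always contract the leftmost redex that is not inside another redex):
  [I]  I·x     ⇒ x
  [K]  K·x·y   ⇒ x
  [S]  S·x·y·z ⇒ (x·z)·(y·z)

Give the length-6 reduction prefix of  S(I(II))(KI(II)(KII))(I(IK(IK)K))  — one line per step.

  start: S(I(II))(KI(II)(KII))(I(IK(IK)K))
  [1] I(II)(I(IK(IK)K))(KI(II)(KII)(I(IK(IK)K)))
  [2] II(I(IK(IK)K))(KI(II)(KII)(I(IK(IK)K)))
  [3] I(I(IK(IK)K))(KI(II)(KII)(I(IK(IK)K)))
  [4] I(IK(IK)K)(KI(II)(KII)(I(IK(IK)K)))
  [5] IK(IK)K(KI(II)(KII)(I(IK(IK)K)))
  [6] K(IK)K(KI(II)(KII)(I(IK(IK)K)))

Answer: after 6 steps: K(IK)K(KI(II)(KII)(I(IK(IK)K)))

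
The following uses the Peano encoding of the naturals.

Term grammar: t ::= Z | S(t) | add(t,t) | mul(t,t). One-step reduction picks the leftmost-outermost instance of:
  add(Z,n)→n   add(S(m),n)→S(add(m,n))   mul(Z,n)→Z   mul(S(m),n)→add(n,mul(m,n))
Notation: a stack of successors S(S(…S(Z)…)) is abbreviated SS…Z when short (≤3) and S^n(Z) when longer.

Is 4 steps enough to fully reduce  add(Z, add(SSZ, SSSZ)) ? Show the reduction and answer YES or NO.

  start: add(Z, add(SSZ, SSSZ))
  [1] add(SSZ, SSSZ)
  [2] S(add(SZ, SSSZ))
  [3] S(S(add(Z, SSSZ)))
  [4] S^5(Z)

Answer: YES — reaches normal form S^5(Z) in 4 ≤ 4 steps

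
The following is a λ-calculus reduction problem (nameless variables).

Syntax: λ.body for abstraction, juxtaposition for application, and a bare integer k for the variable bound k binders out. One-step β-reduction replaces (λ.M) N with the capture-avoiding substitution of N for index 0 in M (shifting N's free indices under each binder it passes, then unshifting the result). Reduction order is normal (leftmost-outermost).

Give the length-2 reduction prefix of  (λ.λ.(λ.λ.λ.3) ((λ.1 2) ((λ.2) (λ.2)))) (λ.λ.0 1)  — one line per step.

Answer: after 2 steps: λ.λ.λ.2

Reduction:
  start: (λ.λ.(λ.λ.λ.3) ((λ.1 2) ((λ.2) (λ.2)))) (λ.λ.0 1)
  step 1: λ.(λ.λ.λ.3) ((λ.1 (λ.λ.0 1)) ((λ.λ.λ.0 1) (λ.λ.λ.0 1)))
  step 2: λ.λ.λ.2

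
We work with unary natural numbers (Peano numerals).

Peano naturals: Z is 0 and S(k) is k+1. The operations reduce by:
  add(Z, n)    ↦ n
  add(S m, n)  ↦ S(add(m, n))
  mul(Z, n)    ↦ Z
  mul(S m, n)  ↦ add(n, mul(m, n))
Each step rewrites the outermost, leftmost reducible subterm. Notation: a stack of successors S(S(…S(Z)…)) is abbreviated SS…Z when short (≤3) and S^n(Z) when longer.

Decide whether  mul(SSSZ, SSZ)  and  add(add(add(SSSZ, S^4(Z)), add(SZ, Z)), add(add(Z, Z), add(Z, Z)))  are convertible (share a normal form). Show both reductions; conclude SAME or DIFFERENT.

Term A:
  start: mul(SSSZ, SSZ)
  [1] add(SSZ, mul(SSZ, SSZ))
  [2] S(add(SZ, mul(SSZ, SSZ)))
  [3] S(S(add(Z, mul(SSZ, SSZ))))
  [4] S(S(mul(SSZ, SSZ)))
  [5] S(S(add(SSZ, mul(SZ, SSZ))))
  [6] S(S(S(add(SZ, mul(SZ, SSZ)))))
  [7] S(S(S(S(add(Z, mul(SZ, SSZ))))))
  [8] S(S(S(S(mul(SZ, SSZ)))))
  [9] S(S(S(S(add(SSZ, mul(Z, SSZ))))))
  [10] S(S(S(S(S(add(SZ, mul(Z, SSZ)))))))
  [11] S(S(S(S(S(S(add(Z, mul(Z, SSZ))))))))
  [12] S(S(S(S(S(S(mul(Z, SSZ)))))))
  [13] S^6(Z)

Term B:
  start: add(add(add(SSSZ, S^4(Z)), add(SZ, Z)), add(add(Z, Z), add(Z, Z)))
  [1] add(add(S(add(SSZ, S^4(Z))), add(SZ, Z)), add(add(Z, Z), add(Z, Z)))
  [2] add(S(add(add(SSZ, S^4(Z)), add(SZ, Z))), add(add(Z, Z), add(Z, Z)))
  [3] S(add(add(add(SSZ, S^4(Z)), add(SZ, Z)), add(add(Z, Z), add(Z, Z))))
  [4] S(add(add(S(add(SZ, S^4(Z))), add(SZ, Z)), add(add(Z, Z), add(Z, Z))))
  [5] S(add(S(add(add(SZ, S^4(Z)), add(SZ, Z))), add(add(Z, Z), add(Z, Z))))
  [6] S(S(add(add(add(SZ, S^4(Z)), add(SZ, Z)), add(add(Z, Z), add(Z, Z)))))
  [7] S(S(add(add(S(add(Z, S^4(Z))), add(SZ, Z)), add(add(Z, Z), add(Z, Z)))))
  [8] S(S(add(S(add(add(Z, S^4(Z)), add(SZ, Z))), add(add(Z, Z), add(Z, Z)))))
  [9] S(S(S(add(add(add(Z, S^4(Z)), add(SZ, Z)), add(add(Z, Z), add(Z, Z))))))
  [10] S(S(S(add(add(S^4(Z), add(SZ, Z)), add(add(Z, Z), add(Z, Z))))))
  [11] S(S(S(add(S(add(SSSZ, add(SZ, Z))), add(add(Z, Z), add(Z, Z))))))
  [12] S(S(S(S(add(add(SSSZ, add(SZ, Z)), add(add(Z, Z), add(Z, Z)))))))
  [13] S(S(S(S(add(S(add(SSZ, add(SZ, Z))), add(add(Z, Z), add(Z, Z)))))))
  [14] S(S(S(S(S(add(add(SSZ, add(SZ, Z)), add(add(Z, Z), add(Z, Z))))))))
  [15] S(S(S(S(S(add(S(add(SZ, add(SZ, Z))), add(add(Z, Z), add(Z, Z))))))))
  [16] S(S(S(S(S(S(add(add(SZ, add(SZ, Z)), add(add(Z, Z), add(Z, Z)))))))))
  [17] S(S(S(S(S(S(add(S(add(Z, add(SZ, Z))), add(add(Z, Z), add(Z, Z)))))))))
  [18] S(S(S(S(S(S(S(add(add(Z, add(SZ, Z)), add(add(Z, Z), add(Z, Z))))))))))
  [19] S(S(S(S(S(S(S(add(add(SZ, Z), add(add(Z, Z), add(Z, Z))))))))))
  [20] S(S(S(S(S(S(S(add(S(add(Z, Z)), add(add(Z, Z), add(Z, Z))))))))))
  [21] S(S(S(S(S(S(S(S(add(add(Z, Z), add(add(Z, Z), add(Z, Z)))))))))))
  [22] S(S(S(S(S(S(S(S(add(Z, add(add(Z, Z), add(Z, Z)))))))))))
  [23] S(S(S(S(S(S(S(S(add(add(Z, Z), add(Z, Z))))))))))
  [24] S(S(S(S(S(S(S(S(add(Z, add(Z, Z))))))))))
  [25] S(S(S(S(S(S(S(S(add(Z, Z)))))))))
  [26] S^8(Z)

Answer: DIFFERENT — A ⇓ S^6(Z), B ⇓ S^8(Z)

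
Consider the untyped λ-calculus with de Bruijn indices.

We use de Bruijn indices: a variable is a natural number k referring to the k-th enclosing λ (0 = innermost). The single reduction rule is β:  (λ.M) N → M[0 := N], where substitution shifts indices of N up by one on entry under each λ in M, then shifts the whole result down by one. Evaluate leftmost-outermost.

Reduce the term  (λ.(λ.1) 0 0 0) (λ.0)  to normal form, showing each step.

  start: (λ.(λ.1) 0 0 0) (λ.0)
  step 1: (λ.λ.0) (λ.0) (λ.0) (λ.0)
  step 2: (λ.0) (λ.0) (λ.0)
  step 3: (λ.0) (λ.0)
  step 4: λ.0

Answer: normal form = λ.0  (in 4 steps)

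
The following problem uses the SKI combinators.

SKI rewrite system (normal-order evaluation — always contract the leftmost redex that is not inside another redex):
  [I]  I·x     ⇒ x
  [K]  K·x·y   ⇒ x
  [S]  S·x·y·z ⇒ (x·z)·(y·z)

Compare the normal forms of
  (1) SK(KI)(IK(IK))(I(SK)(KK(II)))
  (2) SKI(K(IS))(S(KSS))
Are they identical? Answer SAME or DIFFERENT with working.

Term A:
  start: SK(KI)(IK(IK))(I(SK)(KK(II)))
  →1  K(IK(IK))(KI(IK(IK)))(I(SK)(KK(II)))
  →2  IK(IK)(I(SK)(KK(II)))
  →3  K(IK)(I(SK)(KK(II)))
  →4  IK
  →5  K

Term B:
  start: SKI(K(IS))(S(KSS))
  →1  K(K(IS))(I(K(IS)))(S(KSS))
  →2  K(IS)(S(KSS))
  →3  IS
  →4  S

Answer: DIFFERENT — A ⇓ K, B ⇓ S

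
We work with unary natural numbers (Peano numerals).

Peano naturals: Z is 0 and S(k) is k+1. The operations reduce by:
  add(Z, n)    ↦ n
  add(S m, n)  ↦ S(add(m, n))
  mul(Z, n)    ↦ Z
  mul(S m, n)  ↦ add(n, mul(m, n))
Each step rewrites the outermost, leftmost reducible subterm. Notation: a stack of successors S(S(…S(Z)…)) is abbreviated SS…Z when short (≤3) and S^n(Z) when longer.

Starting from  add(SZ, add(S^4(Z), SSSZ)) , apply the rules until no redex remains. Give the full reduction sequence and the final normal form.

  start: add(SZ, add(S^4(Z), SSSZ))
  [1] S(add(Z, add(S^4(Z), SSSZ)))
  [2] S(add(S^4(Z), SSSZ))
  [3] S(S(add(SSSZ, SSSZ)))
  [4] S(S(S(add(SSZ, SSSZ))))
  [5] S(S(S(S(add(SZ, SSSZ)))))
  [6] S(S(S(S(S(add(Z, SSSZ))))))
  [7] S^8(Z)

Answer: normal form = S^8(Z)  (in 7 steps)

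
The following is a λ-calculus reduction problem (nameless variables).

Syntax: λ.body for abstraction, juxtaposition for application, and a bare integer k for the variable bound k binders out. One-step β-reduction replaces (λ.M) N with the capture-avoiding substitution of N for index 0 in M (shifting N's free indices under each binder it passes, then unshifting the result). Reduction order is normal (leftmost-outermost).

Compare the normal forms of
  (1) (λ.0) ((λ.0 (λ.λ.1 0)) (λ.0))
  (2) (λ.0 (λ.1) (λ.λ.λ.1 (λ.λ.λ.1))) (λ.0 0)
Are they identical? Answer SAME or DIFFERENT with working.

Answer: DIFFERENT — A ⇓ λ.λ.1 0, B ⇓ λ.λ.1 (λ.λ.λ.1)

Derivation:
Term A:
  start: (λ.0) ((λ.0 (λ.λ.1 0)) (λ.0))
  →1  (λ.0 (λ.λ.1 0)) (λ.0)
  →2  (λ.0) (λ.λ.1 0)
  →3  λ.λ.1 0

Term B:
  start: (λ.0 (λ.1) (λ.λ.λ.1 (λ.λ.λ.1))) (λ.0 0)
  →1  (λ.0 0) (λ.λ.0 0) (λ.λ.λ.1 (λ.λ.λ.1))
  →2  (λ.λ.0 0) (λ.λ.0 0) (λ.λ.λ.1 (λ.λ.λ.1))
  →3  (λ.0 0) (λ.λ.λ.1 (λ.λ.λ.1))
  →4  (λ.λ.λ.1 (λ.λ.λ.1)) (λ.λ.λ.1 (λ.λ.λ.1))
  →5  λ.λ.1 (λ.λ.λ.1)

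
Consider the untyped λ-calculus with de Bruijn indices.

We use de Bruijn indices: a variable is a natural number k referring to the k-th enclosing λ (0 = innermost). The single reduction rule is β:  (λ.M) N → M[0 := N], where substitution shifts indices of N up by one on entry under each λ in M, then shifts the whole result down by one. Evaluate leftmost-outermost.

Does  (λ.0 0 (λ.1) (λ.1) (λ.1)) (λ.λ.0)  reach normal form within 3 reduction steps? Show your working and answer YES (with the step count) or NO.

Answer: NO — after 3 steps the term is (λ.λ.λ.0) (λ.λ.λ.0) (λ.λ.λ.0), not yet normal

Working:
  start: (λ.0 0 (λ.1) (λ.1) (λ.1)) (λ.λ.0)
  step 1: (λ.λ.0) (λ.λ.0) (λ.λ.λ.0) (λ.λ.λ.0) (λ.λ.λ.0)
  step 2: (λ.0) (λ.λ.λ.0) (λ.λ.λ.0) (λ.λ.λ.0)
  step 3: (λ.λ.λ.0) (λ.λ.λ.0) (λ.λ.λ.0)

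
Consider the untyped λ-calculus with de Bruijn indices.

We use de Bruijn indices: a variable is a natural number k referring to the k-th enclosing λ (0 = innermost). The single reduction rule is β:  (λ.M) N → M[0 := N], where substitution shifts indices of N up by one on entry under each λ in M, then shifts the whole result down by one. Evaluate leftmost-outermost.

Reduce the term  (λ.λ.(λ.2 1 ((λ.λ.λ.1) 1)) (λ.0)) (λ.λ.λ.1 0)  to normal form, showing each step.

Answer: normal form = λ.λ.λ.1  (in 6 steps)

Derivation:
  start: (λ.λ.(λ.2 1 ((λ.λ.λ.1) 1)) (λ.0)) (λ.λ.λ.1 0)
  step 1: λ.(λ.(λ.λ.λ.1 0) 1 ((λ.λ.λ.1) 1)) (λ.0)
  step 2: λ.(λ.λ.λ.1 0) 0 ((λ.λ.λ.1) 0)
  step 3: λ.(λ.λ.1 0) ((λ.λ.λ.1) 0)
  step 4: λ.λ.(λ.λ.λ.1) 1 0
  step 5: λ.λ.(λ.λ.1) 0
  step 6: λ.λ.λ.1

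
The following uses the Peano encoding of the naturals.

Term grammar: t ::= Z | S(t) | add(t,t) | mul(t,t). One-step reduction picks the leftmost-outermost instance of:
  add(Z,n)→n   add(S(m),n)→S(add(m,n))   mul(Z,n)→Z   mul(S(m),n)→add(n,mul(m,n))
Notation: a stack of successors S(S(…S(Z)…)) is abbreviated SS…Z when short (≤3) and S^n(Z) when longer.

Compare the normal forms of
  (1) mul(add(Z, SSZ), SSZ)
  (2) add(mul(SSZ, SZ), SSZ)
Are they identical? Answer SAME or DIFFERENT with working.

Term A:
  start: mul(add(Z, SSZ), SSZ)
  →1  mul(SSZ, SSZ)
  →2  add(SSZ, mul(SZ, SSZ))
  →3  S(add(SZ, mul(SZ, SSZ)))
  →4  S(S(add(Z, mul(SZ, SSZ))))
  →5  S(S(mul(SZ, SSZ)))
  →6  S(S(add(SSZ, mul(Z, SSZ))))
  →7  S(S(S(add(SZ, mul(Z, SSZ)))))
  →8  S(S(S(S(add(Z, mul(Z, SSZ))))))
  →9  S(S(S(S(mul(Z, SSZ)))))
  →10  S^4(Z)

Term B:
  start: add(mul(SSZ, SZ), SSZ)
  →1  add(add(SZ, mul(SZ, SZ)), SSZ)
  →2  add(S(add(Z, mul(SZ, SZ))), SSZ)
  →3  S(add(add(Z, mul(SZ, SZ)), SSZ))
  →4  S(add(mul(SZ, SZ), SSZ))
  →5  S(add(add(SZ, mul(Z, SZ)), SSZ))
  →6  S(add(S(add(Z, mul(Z, SZ))), SSZ))
  →7  S(S(add(add(Z, mul(Z, SZ)), SSZ)))
  →8  S(S(add(mul(Z, SZ), SSZ)))
  →9  S(S(add(Z, SSZ)))
  →10  S^4(Z)

Answer: SAME — A ⇓ S^4(Z), B ⇓ S^4(Z)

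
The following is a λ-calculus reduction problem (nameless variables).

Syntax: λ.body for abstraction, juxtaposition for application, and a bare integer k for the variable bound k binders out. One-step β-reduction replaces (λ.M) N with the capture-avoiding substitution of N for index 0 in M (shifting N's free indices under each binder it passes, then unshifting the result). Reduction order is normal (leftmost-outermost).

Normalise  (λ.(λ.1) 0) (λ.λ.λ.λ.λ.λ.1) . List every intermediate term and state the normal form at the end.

Answer: normal form = λ.λ.λ.λ.λ.λ.1  (in 2 steps)

Reduction:
  start: (λ.(λ.1) 0) (λ.λ.λ.λ.λ.λ.1)
  step 1: (λ.λ.λ.λ.λ.λ.λ.1) (λ.λ.λ.λ.λ.λ.1)
  step 2: λ.λ.λ.λ.λ.λ.1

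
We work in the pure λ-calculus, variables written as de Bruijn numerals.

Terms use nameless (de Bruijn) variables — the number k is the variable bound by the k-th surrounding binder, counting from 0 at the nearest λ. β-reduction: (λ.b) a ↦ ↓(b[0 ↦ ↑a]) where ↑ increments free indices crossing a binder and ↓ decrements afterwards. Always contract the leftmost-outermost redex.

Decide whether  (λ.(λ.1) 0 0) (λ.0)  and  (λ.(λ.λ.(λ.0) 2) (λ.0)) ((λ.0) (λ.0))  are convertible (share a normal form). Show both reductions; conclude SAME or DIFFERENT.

Answer: DIFFERENT — A ⇓ λ.0, B ⇓ λ.λ.0

Derivation:
Term A:
  start: (λ.(λ.1) 0 0) (λ.0)
  step 1: (λ.λ.0) (λ.0) (λ.0)
  step 2: (λ.0) (λ.0)
  step 3: λ.0

Term B:
  start: (λ.(λ.λ.(λ.0) 2) (λ.0)) ((λ.0) (λ.0))
  step 1: (λ.λ.(λ.0) ((λ.0) (λ.0))) (λ.0)
  step 2: λ.(λ.0) ((λ.0) (λ.0))
  step 3: λ.(λ.0) (λ.0)
  step 4: λ.λ.0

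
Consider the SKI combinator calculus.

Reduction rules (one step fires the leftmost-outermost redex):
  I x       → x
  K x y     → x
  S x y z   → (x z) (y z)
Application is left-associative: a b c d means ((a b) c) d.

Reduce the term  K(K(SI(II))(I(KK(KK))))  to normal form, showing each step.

  start: K(K(SI(II))(I(KK(KK))))
  →1  K(SI(II))
  →2  K(SII)

Answer: normal form = K(SII)  (in 2 steps)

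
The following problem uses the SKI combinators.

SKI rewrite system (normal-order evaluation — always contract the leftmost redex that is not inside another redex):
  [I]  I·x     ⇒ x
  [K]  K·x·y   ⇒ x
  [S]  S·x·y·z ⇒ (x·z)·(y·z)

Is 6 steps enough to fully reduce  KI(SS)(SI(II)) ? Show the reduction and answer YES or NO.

  start: KI(SS)(SI(II))
  [1] I(SI(II))
  [2] SI(II)
  [3] SII

Answer: YES — reaches normal form SII in 3 ≤ 6 steps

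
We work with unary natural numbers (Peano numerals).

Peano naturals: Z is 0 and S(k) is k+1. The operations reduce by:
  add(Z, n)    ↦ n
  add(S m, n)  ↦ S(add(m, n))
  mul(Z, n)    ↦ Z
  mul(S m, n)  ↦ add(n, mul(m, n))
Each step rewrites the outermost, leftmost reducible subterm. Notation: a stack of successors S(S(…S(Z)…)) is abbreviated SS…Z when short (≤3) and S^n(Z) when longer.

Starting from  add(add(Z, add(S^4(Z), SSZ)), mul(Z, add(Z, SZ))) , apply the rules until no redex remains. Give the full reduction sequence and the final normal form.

Answer: normal form = S^6(Z)  (in 14 steps)

Reduction:
  start: add(add(Z, add(S^4(Z), SSZ)), mul(Z, add(Z, SZ)))
  step 1: add(add(S^4(Z), SSZ), mul(Z, add(Z, SZ)))
  step 2: add(S(add(SSSZ, SSZ)), mul(Z, add(Z, SZ)))
  step 3: S(add(add(SSSZ, SSZ), mul(Z, add(Z, SZ))))
  step 4: S(add(S(add(SSZ, SSZ)), mul(Z, add(Z, SZ))))
  step 5: S(S(add(add(SSZ, SSZ), mul(Z, add(Z, SZ)))))
  step 6: S(S(add(S(add(SZ, SSZ)), mul(Z, add(Z, SZ)))))
  step 7: S(S(S(add(add(SZ, SSZ), mul(Z, add(Z, SZ))))))
  step 8: S(S(S(add(S(add(Z, SSZ)), mul(Z, add(Z, SZ))))))
  step 9: S(S(S(S(add(add(Z, SSZ), mul(Z, add(Z, SZ)))))))
  step 10: S(S(S(S(add(SSZ, mul(Z, add(Z, SZ)))))))
  step 11: S(S(S(S(S(add(SZ, mul(Z, add(Z, SZ))))))))
  step 12: S(S(S(S(S(S(add(Z, mul(Z, add(Z, SZ)))))))))
  step 13: S(S(S(S(S(S(mul(Z, add(Z, SZ))))))))
  step 14: S^6(Z)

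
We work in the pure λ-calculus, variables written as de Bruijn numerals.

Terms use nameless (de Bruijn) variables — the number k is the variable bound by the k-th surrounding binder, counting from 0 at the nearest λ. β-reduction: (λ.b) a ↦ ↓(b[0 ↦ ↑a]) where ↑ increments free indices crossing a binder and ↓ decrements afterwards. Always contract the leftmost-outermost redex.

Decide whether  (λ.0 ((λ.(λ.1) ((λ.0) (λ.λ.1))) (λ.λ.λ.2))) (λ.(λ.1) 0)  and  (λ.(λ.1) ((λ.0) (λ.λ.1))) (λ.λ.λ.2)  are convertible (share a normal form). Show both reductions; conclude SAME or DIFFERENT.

Answer: SAME — A ⇓ λ.λ.λ.2, B ⇓ λ.λ.λ.2

Derivation:
Term A:
  start: (λ.0 ((λ.(λ.1) ((λ.0) (λ.λ.1))) (λ.λ.λ.2))) (λ.(λ.1) 0)
  step 1: (λ.(λ.1) 0) ((λ.(λ.1) ((λ.0) (λ.λ.1))) (λ.λ.λ.2))
  step 2: (λ.(λ.(λ.1) ((λ.0) (λ.λ.1))) (λ.λ.λ.2)) ((λ.(λ.1) ((λ.0) (λ.λ.1))) (λ.λ.λ.2))
  step 3: (λ.(λ.1) ((λ.0) (λ.λ.1))) (λ.λ.λ.2)
  step 4: (λ.λ.λ.λ.2) ((λ.0) (λ.λ.1))
  step 5: λ.λ.λ.2

Term B:
  start: (λ.(λ.1) ((λ.0) (λ.λ.1))) (λ.λ.λ.2)
  step 1: (λ.λ.λ.λ.2) ((λ.0) (λ.λ.1))
  step 2: λ.λ.λ.2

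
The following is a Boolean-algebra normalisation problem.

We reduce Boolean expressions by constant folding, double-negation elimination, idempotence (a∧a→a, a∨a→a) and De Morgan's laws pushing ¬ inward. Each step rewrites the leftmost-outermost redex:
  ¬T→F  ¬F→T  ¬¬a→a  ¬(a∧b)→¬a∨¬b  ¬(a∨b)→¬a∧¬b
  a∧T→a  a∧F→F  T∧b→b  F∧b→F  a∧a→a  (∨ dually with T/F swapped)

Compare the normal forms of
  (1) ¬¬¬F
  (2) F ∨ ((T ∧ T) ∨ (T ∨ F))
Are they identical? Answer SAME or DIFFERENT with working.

Answer: SAME — A ⇓ T, B ⇓ T

Reduction:
Term A:
  start: ¬¬¬F
  →1  ¬F
  →2  T

Term B:
  start: F ∨ ((T ∧ T) ∨ (T ∨ F))
  →1  (T ∧ T) ∨ (T ∨ F)
  →2  T ∨ (T ∨ F)
  →3  T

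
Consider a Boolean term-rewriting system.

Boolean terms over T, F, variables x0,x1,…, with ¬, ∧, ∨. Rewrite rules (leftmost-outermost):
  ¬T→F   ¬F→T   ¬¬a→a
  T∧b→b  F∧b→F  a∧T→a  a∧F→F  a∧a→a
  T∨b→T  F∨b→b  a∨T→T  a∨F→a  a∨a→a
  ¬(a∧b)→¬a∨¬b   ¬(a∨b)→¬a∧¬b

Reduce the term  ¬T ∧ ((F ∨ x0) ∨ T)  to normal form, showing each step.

Answer: normal form = F  (in 2 steps)

Reduction:
  start: ¬T ∧ ((F ∨ x0) ∨ T)
  step 1: F ∧ ((F ∨ x0) ∨ T)
  step 2: F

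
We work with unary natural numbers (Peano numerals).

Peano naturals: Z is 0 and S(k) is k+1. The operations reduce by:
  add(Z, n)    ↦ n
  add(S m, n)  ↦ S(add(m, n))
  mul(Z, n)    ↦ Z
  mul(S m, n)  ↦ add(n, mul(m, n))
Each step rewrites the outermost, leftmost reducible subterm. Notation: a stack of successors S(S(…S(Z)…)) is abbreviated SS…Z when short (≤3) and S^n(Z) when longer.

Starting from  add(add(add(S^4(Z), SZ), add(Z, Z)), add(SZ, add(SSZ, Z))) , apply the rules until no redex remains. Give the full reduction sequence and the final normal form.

  start: add(add(add(S^4(Z), SZ), add(Z, Z)), add(SZ, add(SSZ, Z)))
  [1] add(add(S(add(SSSZ, SZ)), add(Z, Z)), add(SZ, add(SSZ, Z)))
  [2] add(S(add(add(SSSZ, SZ), add(Z, Z))), add(SZ, add(SSZ, Z)))
  [3] S(add(add(add(SSSZ, SZ), add(Z, Z)), add(SZ, add(SSZ, Z))))
  [4] S(add(add(S(add(SSZ, SZ)), add(Z, Z)), add(SZ, add(SSZ, Z))))
  [5] S(add(S(add(add(SSZ, SZ), add(Z, Z))), add(SZ, add(SSZ, Z))))
  [6] S(S(add(add(add(SSZ, SZ), add(Z, Z)), add(SZ, add(SSZ, Z)))))
  [7] S(S(add(add(S(add(SZ, SZ)), add(Z, Z)), add(SZ, add(SSZ, Z)))))
  [8] S(S(add(S(add(add(SZ, SZ), add(Z, Z))), add(SZ, add(SSZ, Z)))))
  [9] S(S(S(add(add(add(SZ, SZ), add(Z, Z)), add(SZ, add(SSZ, Z))))))
  [10] S(S(S(add(add(S(add(Z, SZ)), add(Z, Z)), add(SZ, add(SSZ, Z))))))
  [11] S(S(S(add(S(add(add(Z, SZ), add(Z, Z))), add(SZ, add(SSZ, Z))))))
  [12] S(S(S(S(add(add(add(Z, SZ), add(Z, Z)), add(SZ, add(SSZ, Z)))))))
  [13] S(S(S(S(add(add(SZ, add(Z, Z)), add(SZ, add(SSZ, Z)))))))
  [14] S(S(S(S(add(S(add(Z, add(Z, Z))), add(SZ, add(SSZ, Z)))))))
  [15] S(S(S(S(S(add(add(Z, add(Z, Z)), add(SZ, add(SSZ, Z))))))))
  [16] S(S(S(S(S(add(add(Z, Z), add(SZ, add(SSZ, Z))))))))
  [17] S(S(S(S(S(add(Z, add(SZ, add(SSZ, Z))))))))
  [18] S(S(S(S(S(add(SZ, add(SSZ, Z)))))))
  [19] S(S(S(S(S(S(add(Z, add(SSZ, Z))))))))
  [20] S(S(S(S(S(S(add(SSZ, Z)))))))
  [21] S(S(S(S(S(S(S(add(SZ, Z))))))))
  [22] S(S(S(S(S(S(S(S(add(Z, Z)))))))))
  [23] S^8(Z)

Answer: normal form = S^8(Z)  (in 23 steps)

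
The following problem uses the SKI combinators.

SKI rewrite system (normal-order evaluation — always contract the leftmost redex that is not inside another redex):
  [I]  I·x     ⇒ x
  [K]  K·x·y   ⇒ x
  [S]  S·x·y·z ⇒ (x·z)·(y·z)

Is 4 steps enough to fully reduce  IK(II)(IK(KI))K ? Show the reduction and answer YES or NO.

  start: IK(II)(IK(KI))K
  step 1: K(II)(IK(KI))K
  step 2: IIK
  step 3: IK
  step 4: K

Answer: YES — reaches normal form K in 4 ≤ 4 steps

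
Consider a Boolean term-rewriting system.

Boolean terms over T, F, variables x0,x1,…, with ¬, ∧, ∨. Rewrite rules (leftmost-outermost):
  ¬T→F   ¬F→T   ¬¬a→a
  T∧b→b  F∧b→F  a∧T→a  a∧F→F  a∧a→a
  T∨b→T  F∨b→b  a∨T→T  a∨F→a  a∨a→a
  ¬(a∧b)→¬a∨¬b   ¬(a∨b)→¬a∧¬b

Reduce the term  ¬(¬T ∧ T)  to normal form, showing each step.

Answer: normal form = T  (in 3 steps)

Derivation:
  start: ¬(¬T ∧ T)
  step 1: ¬¬T ∨ ¬T
  step 2: T ∨ ¬T
  step 3: T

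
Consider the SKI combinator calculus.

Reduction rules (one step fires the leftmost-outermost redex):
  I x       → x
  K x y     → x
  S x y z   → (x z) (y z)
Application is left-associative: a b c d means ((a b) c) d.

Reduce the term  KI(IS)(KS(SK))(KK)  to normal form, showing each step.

Answer: normal form = S(KK)  (in 3 steps)

Working:
  start: KI(IS)(KS(SK))(KK)
  →1  I(KS(SK))(KK)
  →2  KS(SK)(KK)
  →3  S(KK)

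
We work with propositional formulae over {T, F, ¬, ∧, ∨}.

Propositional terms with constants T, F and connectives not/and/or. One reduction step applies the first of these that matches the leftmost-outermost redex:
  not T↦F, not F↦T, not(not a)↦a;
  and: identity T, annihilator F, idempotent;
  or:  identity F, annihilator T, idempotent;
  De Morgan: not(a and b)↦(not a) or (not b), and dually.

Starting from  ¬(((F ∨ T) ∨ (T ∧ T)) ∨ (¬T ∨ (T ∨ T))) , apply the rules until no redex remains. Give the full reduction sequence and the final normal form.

  start: ¬(((F ∨ T) ∨ (T ∧ T)) ∨ (¬T ∨ (T ∨ T)))
  step 1: ¬((F ∨ T) ∨ (T ∧ T)) ∧ ¬(¬T ∨ (T ∨ T))
  step 2: (¬(F ∨ T) ∧ ¬(T ∧ T)) ∧ ¬(¬T ∨ (T ∨ T))
  step 3: ((¬F ∧ ¬T) ∧ ¬(T ∧ T)) ∧ ¬(¬T ∨ (T ∨ T))
  step 4: ((T ∧ ¬T) ∧ ¬(T ∧ T)) ∧ ¬(¬T ∨ (T ∨ T))
  step 5: (¬T ∧ ¬(T ∧ T)) ∧ ¬(¬T ∨ (T ∨ T))
  step 6: (F ∧ ¬(T ∧ T)) ∧ ¬(¬T ∨ (T ∨ T))
  step 7: F ∧ ¬(¬T ∨ (T ∨ T))
  step 8: F

Answer: normal form = F  (in 8 steps)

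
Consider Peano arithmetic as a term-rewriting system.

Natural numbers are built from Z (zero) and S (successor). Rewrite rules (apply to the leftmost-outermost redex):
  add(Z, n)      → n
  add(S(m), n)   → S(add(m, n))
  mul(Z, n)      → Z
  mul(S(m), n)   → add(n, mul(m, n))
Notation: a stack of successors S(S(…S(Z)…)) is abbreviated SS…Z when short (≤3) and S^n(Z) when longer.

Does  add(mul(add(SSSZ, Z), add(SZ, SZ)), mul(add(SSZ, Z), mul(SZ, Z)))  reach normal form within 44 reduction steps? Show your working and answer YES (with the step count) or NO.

  start: add(mul(add(SSSZ, Z), add(SZ, SZ)), mul(add(SSZ, Z), mul(SZ, Z)))
  [1] add(mul(S(add(SSZ, Z)), add(SZ, SZ)), mul(add(SSZ, Z), mul(SZ, Z)))
  [2] add(add(add(SZ, SZ), mul(add(SSZ, Z), add(SZ, SZ))), mul(add(SSZ, Z), mul(SZ, Z)))
  [3] add(add(S(add(Z, SZ)), mul(add(SSZ, Z), add(SZ, SZ))), mul(add(SSZ, Z), mul(SZ, Z)))
  [4] add(S(add(add(Z, SZ), mul(add(SSZ, Z), add(SZ, SZ)))), mul(add(SSZ, Z), mul(SZ, Z)))
  [5] S(add(add(add(Z, SZ), mul(add(SSZ, Z), add(SZ, SZ))), mul(add(SSZ, Z), mul(SZ, Z))))
  [6] S(add(add(SZ, mul(add(SSZ, Z), add(SZ, SZ))), mul(add(SSZ, Z), mul(SZ, Z))))
  [7] S(add(S(add(Z, mul(add(SSZ, Z), add(SZ, SZ)))), mul(add(SSZ, Z), mul(SZ, Z))))
  [8] S(S(add(add(Z, mul(add(SSZ, Z), add(SZ, SZ))), mul(add(SSZ, Z), mul(SZ, Z)))))
  [9] S(S(add(mul(add(SSZ, Z), add(SZ, SZ)), mul(add(SSZ, Z), mul(SZ, Z)))))
  [10] S(S(add(mul(S(add(SZ, Z)), add(SZ, SZ)), mul(add(SSZ, Z), mul(SZ, Z)))))
  [11] S(S(add(add(add(SZ, SZ), mul(add(SZ, Z), add(SZ, SZ))), mul(add(SSZ, Z), mul(SZ, Z)))))
  [12] S(S(add(add(S(add(Z, SZ)), mul(add(SZ, Z), add(SZ, SZ))), mul(add(SSZ, Z), mul(SZ, Z)))))
  [13] S(S(add(S(add(add(Z, SZ), mul(add(SZ, Z), add(SZ, SZ)))), mul(add(SSZ, Z), mul(SZ, Z)))))
  [14] S(S(S(add(add(add(Z, SZ), mul(add(SZ, Z), add(SZ, SZ))), mul(add(SSZ, Z), mul(SZ, Z))))))
  [15] S(S(S(add(add(SZ, mul(add(SZ, Z), add(SZ, SZ))), mul(add(SSZ, Z), mul(SZ, Z))))))
  [16] S(S(S(add(S(add(Z, mul(add(SZ, Z), add(SZ, SZ)))), mul(add(SSZ, Z), mul(SZ, Z))))))
  [17] S(S(S(S(add(add(Z, mul(add(SZ, Z), add(SZ, SZ))), mul(add(SSZ, Z), mul(SZ, Z)))))))
  [18] S(S(S(S(add(mul(add(SZ, Z), add(SZ, SZ)), mul(add(SSZ, Z), mul(SZ, Z)))))))
  [19] S(S(S(S(add(mul(S(add(Z, Z)), add(SZ, SZ)), mul(add(SSZ, Z), mul(SZ, Z)))))))
  [20] S(S(S(S(add(add(add(SZ, SZ), mul(add(Z, Z), add(SZ, SZ))), mul(add(SSZ, Z), mul(SZ, Z)))))))
  [21] S(S(S(S(add(add(S(add(Z, SZ)), mul(add(Z, Z), add(SZ, SZ))), mul(add(SSZ, Z), mul(SZ, Z)))))))
  [22] S(S(S(S(add(S(add(add(Z, SZ), mul(add(Z, Z), add(SZ, SZ)))), mul(add(SSZ, Z), mul(SZ, Z)))))))
  [23] S(S(S(S(S(add(add(add(Z, SZ), mul(add(Z, Z), add(SZ, SZ))), mul(add(SSZ, Z), mul(SZ, Z))))))))
  [24] S(S(S(S(S(add(add(SZ, mul(add(Z, Z), add(SZ, SZ))), mul(add(SSZ, Z), mul(SZ, Z))))))))
  [25] S(S(S(S(S(add(S(add(Z, mul(add(Z, Z), add(SZ, SZ)))), mul(add(SSZ, Z), mul(SZ, Z))))))))
  [26] S(S(S(S(S(S(add(add(Z, mul(add(Z, Z), add(SZ, SZ))), mul(add(SSZ, Z), mul(SZ, Z)))))))))
  [27] S(S(S(S(S(S(add(mul(add(Z, Z), add(SZ, SZ)), mul(add(SSZ, Z), mul(SZ, Z)))))))))
  [28] S(S(S(S(S(S(add(mul(Z, add(SZ, SZ)), mul(add(SSZ, Z), mul(SZ, Z)))))))))
  [29] S(S(S(S(S(S(add(Z, mul(add(SSZ, Z), mul(SZ, Z)))))))))
  [30] S(S(S(S(S(S(mul(add(SSZ, Z), mul(SZ, Z))))))))
  [31] S(S(S(S(S(S(mul(S(add(SZ, Z)), mul(SZ, Z))))))))
  [32] S(S(S(S(S(S(add(mul(SZ, Z), mul(add(SZ, Z), mul(SZ, Z)))))))))
  [33] S(S(S(S(S(S(add(add(Z, mul(Z, Z)), mul(add(SZ, Z), mul(SZ, Z)))))))))
  [34] S(S(S(S(S(S(add(mul(Z, Z), mul(add(SZ, Z), mul(SZ, Z)))))))))
  [35] S(S(S(S(S(S(add(Z, mul(add(SZ, Z), mul(SZ, Z)))))))))
  [36] S(S(S(S(S(S(mul(add(SZ, Z), mul(SZ, Z))))))))
  [37] S(S(S(S(S(S(mul(S(add(Z, Z)), mul(SZ, Z))))))))
  [38] S(S(S(S(S(S(add(mul(SZ, Z), mul(add(Z, Z), mul(SZ, Z)))))))))
  [39] S(S(S(S(S(S(add(add(Z, mul(Z, Z)), mul(add(Z, Z), mul(SZ, Z)))))))))
  [40] S(S(S(S(S(S(add(mul(Z, Z), mul(add(Z, Z), mul(SZ, Z)))))))))
  [41] S(S(S(S(S(S(add(Z, mul(add(Z, Z), mul(SZ, Z)))))))))
  [42] S(S(S(S(S(S(mul(add(Z, Z), mul(SZ, Z))))))))
  [43] S(S(S(S(S(S(mul(Z, mul(SZ, Z))))))))
  [44] S^6(Z)

Answer: YES — reaches normal form S^6(Z) in 44 ≤ 44 steps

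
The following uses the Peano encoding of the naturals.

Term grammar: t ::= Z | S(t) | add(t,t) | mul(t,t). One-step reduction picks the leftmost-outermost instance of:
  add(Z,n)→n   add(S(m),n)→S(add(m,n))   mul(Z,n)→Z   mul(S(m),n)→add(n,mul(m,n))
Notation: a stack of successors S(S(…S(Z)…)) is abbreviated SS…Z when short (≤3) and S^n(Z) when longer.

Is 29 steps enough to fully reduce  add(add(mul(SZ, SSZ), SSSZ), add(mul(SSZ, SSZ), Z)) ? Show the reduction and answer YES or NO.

Answer: YES — reaches normal form S^9(Z) in 28 ≤ 29 steps

Working:
  start: add(add(mul(SZ, SSZ), SSSZ), add(mul(SSZ, SSZ), Z))
  →1  add(add(add(SSZ, mul(Z, SSZ)), SSSZ), add(mul(SSZ, SSZ), Z))
  →2  add(add(S(add(SZ, mul(Z, SSZ))), SSSZ), add(mul(SSZ, SSZ), Z))
  →3  add(S(add(add(SZ, mul(Z, SSZ)), SSSZ)), add(mul(SSZ, SSZ), Z))
  →4  S(add(add(add(SZ, mul(Z, SSZ)), SSSZ), add(mul(SSZ, SSZ), Z)))
  →5  S(add(add(S(add(Z, mul(Z, SSZ))), SSSZ), add(mul(SSZ, SSZ), Z)))
  →6  S(add(S(add(add(Z, mul(Z, SSZ)), SSSZ)), add(mul(SSZ, SSZ), Z)))
  →7  S(S(add(add(add(Z, mul(Z, SSZ)), SSSZ), add(mul(SSZ, SSZ), Z))))
  →8  S(S(add(add(mul(Z, SSZ), SSSZ), add(mul(SSZ, SSZ), Z))))
  →9  S(S(add(add(Z, SSSZ), add(mul(SSZ, SSZ), Z))))
  →10  S(S(add(SSSZ, add(mul(SSZ, SSZ), Z))))
  →11  S(S(S(add(SSZ, add(mul(SSZ, SSZ), Z)))))
  →12  S(S(S(S(add(SZ, add(mul(SSZ, SSZ), Z))))))
  →13  S(S(S(S(S(add(Z, add(mul(SSZ, SSZ), Z)))))))
  →14  S(S(S(S(S(add(mul(SSZ, SSZ), Z))))))
  →15  S(S(S(S(S(add(add(SSZ, mul(SZ, SSZ)), Z))))))
  →16  S(S(S(S(S(add(S(add(SZ, mul(SZ, SSZ))), Z))))))
  →17  S(S(S(S(S(S(add(add(SZ, mul(SZ, SSZ)), Z)))))))
  →18  S(S(S(S(S(S(add(S(add(Z, mul(SZ, SSZ))), Z)))))))
  →19  S(S(S(S(S(S(S(add(add(Z, mul(SZ, SSZ)), Z))))))))
  →20  S(S(S(S(S(S(S(add(mul(SZ, SSZ), Z))))))))
  →21  S(S(S(S(S(S(S(add(add(SSZ, mul(Z, SSZ)), Z))))))))
  →22  S(S(S(S(S(S(S(add(S(add(SZ, mul(Z, SSZ))), Z))))))))
  →23  S(S(S(S(S(S(S(S(add(add(SZ, mul(Z, SSZ)), Z)))))))))
  →24  S(S(S(S(S(S(S(S(add(S(add(Z, mul(Z, SSZ))), Z)))))))))
  →25  S(S(S(S(S(S(S(S(S(add(add(Z, mul(Z, SSZ)), Z))))))))))
  →26  S(S(S(S(S(S(S(S(S(add(mul(Z, SSZ), Z))))))))))
  →27  S(S(S(S(S(S(S(S(S(add(Z, Z))))))))))
  →28  S^9(Z)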